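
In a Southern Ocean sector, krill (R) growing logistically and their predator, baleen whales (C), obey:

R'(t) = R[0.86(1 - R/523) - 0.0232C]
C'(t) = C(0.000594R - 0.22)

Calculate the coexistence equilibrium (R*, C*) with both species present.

From dC/dt = 0 with C > 0: 0.000594R* = 0.22, so R* = 370.
Substitute into dR/dt = 0: 0.86(1 - 370/523) = 0.0232C*.
The bracket is 0.292, giving C* = 0.251/0.0232 = 10.8.

R* ≈ 370, C* ≈ 10.8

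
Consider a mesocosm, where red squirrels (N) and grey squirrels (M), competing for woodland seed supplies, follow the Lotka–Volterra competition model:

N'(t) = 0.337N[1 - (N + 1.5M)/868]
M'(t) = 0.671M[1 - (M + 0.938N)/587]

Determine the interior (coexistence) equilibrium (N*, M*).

Setting both brackets to zero gives the nullclines N + 1.5M = 868 and 0.938N + M = 587.
Substituting M = 587 - 0.938N into the first: N(1 - 1.5·0.938) = 868 - 1.5·587.
So N* = -12.5/-0.407 = 30.7, and then M* = 587 - 0.938·30.7 = 558.

N* ≈ 30.7, M* ≈ 558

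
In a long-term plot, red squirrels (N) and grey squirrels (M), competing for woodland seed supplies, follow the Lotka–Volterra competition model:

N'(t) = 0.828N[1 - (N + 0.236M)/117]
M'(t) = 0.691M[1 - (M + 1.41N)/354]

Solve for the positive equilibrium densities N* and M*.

Setting both brackets to zero gives the nullclines N + 0.236M = 117 and 1.41N + M = 354.
Substituting M = 354 - 1.41N into the first: N(1 - 0.236·1.41) = 117 - 0.236·354.
So N* = 33.5/0.667 = 50.1, and then M* = 354 - 1.41·50.1 = 283.

N* ≈ 50.1, M* ≈ 283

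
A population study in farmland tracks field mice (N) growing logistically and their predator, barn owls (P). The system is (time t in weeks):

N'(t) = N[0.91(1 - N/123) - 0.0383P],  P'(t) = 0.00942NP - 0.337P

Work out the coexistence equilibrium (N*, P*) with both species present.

From dP/dt = 0 with P > 0: 0.00942N* = 0.337, so N* = 35.8.
Substitute into dN/dt = 0: 0.91(1 - 35.8/123) = 0.0383P*.
The bracket is 0.709, giving P* = 0.645/0.0383 = 16.8.

N* ≈ 35.8, P* ≈ 16.8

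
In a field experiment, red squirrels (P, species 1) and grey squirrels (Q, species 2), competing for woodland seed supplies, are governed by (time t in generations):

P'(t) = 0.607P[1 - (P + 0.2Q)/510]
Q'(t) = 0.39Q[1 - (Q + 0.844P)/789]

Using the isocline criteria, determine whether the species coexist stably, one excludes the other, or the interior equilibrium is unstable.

stable coexistence

Compare the nullcline intercepts: K1/α12 = 510/0.2 = 2550 > K2 = 789; K2/α21 = 789/0.844 = 935 > K1 = 510.
Since both inequalities hold, each species can invade when rare, so the interior equilibrium is stable.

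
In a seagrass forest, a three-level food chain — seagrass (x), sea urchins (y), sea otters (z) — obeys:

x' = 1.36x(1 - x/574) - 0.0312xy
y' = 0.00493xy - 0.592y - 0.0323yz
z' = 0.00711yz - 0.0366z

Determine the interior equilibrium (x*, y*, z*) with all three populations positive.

x* ≈ 506, y* ≈ 5.15, z* ≈ 58.9

From dz/dt = 0: 0.00711y* = 0.0366, so y* = 5.15.
From dx/dt = 0: 1.36(1 - x*/574) = 0.0312·5.15, giving x* = 574·(1 - 0.118) = 506.
From dy/dt = 0: 0.00493·506 - 0.592 = 0.0323z*, so z* = 1.9/0.0323 = 58.9.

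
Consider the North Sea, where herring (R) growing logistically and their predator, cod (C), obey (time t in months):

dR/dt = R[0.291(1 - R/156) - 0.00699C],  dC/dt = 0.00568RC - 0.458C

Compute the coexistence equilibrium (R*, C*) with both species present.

R* ≈ 80.6, C* ≈ 20.1

From dC/dt = 0 with C > 0: 0.00568R* = 0.458, so R* = 80.6.
Substitute into dR/dt = 0: 0.291(1 - 80.6/156) = 0.00699C*.
The bracket is 0.483, giving C* = 0.141/0.00699 = 20.1.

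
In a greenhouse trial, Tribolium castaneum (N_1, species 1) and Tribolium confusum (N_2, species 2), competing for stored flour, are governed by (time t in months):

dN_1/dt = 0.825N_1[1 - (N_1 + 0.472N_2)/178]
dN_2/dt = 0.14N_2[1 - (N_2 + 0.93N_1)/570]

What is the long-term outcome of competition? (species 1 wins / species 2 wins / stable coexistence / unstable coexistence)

Compare the nullcline intercepts: K1/α12 = 178/0.472 = 377 < K2 = 570; K2/α21 = 570/0.93 = 613 > K1 = 178.
Since the inequalities point opposite ways, species 2 can invade but species 1 cannot.

species 2 excludes species 1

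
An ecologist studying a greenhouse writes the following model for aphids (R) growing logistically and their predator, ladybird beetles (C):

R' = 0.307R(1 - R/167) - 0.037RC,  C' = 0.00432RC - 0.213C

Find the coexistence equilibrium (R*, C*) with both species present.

From dC/dt = 0 with C > 0: 0.00432R* = 0.213, so R* = 49.3.
Substitute into dR/dt = 0: 0.307(1 - 49.3/167) = 0.037C*.
The bracket is 0.705, giving C* = 0.216/0.037 = 5.85.

R* ≈ 49.3, C* ≈ 5.85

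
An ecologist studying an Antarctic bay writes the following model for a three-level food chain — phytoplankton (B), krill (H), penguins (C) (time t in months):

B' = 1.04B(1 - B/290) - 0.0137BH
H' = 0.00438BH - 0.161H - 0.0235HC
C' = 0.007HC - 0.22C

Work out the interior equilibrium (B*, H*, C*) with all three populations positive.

From dC/dt = 0: 0.007H* = 0.22, so H* = 31.4.
From dB/dt = 0: 1.04(1 - B*/290) = 0.0137·31.4, giving B* = 290·(1 - 0.414) = 170.
From dH/dt = 0: 0.00438·170 - 0.161 = 0.0235C*, so C* = 0.583/0.0235 = 24.8.

B* ≈ 170, H* ≈ 31.4, C* ≈ 24.8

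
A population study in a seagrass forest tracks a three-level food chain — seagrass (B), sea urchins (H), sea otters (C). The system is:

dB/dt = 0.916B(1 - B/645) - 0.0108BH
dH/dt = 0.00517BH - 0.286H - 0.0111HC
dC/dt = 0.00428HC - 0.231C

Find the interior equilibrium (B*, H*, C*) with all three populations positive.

B* ≈ 235, H* ≈ 54, C* ≈ 83.5

From dC/dt = 0: 0.00428H* = 0.231, so H* = 54.
From dB/dt = 0: 0.916(1 - B*/645) = 0.0108·54, giving B* = 645·(1 - 0.636) = 235.
From dH/dt = 0: 0.00517·235 - 0.286 = 0.0111C*, so C* = 0.927/0.0111 = 83.5.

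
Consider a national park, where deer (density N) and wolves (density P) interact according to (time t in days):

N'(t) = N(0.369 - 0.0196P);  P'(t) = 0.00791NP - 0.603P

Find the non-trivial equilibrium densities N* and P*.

N* ≈ 76.2, P* ≈ 18.8

Set dP/dt = 0 with P > 0: 0.00791N - 0.603 = 0, so N* = 0.603/0.00791 = 76.2.
Set dN/dt = 0 with N > 0: 0.369 - 0.0196P = 0, so P* = 0.369/0.0196 = 18.8.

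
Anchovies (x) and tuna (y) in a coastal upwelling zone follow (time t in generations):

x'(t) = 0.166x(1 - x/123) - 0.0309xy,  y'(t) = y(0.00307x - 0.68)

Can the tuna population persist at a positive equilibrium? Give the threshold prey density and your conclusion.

Threshold x = 221; K < 221, so no, the predator goes extinct.

The predator equation gives dy/dt > 0 only when x > 0.68/0.00307 = 221.
Without the predator, x → K = 123. Since 123 < 221, the predator cannot invade.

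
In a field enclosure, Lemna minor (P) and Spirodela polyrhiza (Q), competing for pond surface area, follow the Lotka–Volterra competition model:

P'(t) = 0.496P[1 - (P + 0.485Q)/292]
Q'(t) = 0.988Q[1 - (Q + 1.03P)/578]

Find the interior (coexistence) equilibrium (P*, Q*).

P* ≈ 23.3, Q* ≈ 554

Setting both brackets to zero gives the nullclines P + 0.485Q = 292 and 1.03P + Q = 578.
Substituting Q = 578 - 1.03P into the first: P(1 - 0.485·1.03) = 292 - 0.485·578.
So P* = 11.7/0.5 = 23.3, and then Q* = 578 - 1.03·23.3 = 554.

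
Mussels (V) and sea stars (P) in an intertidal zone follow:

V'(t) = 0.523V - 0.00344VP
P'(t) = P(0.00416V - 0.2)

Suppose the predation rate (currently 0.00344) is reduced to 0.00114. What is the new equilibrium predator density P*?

At the interior fixed point, setting dV/dt = 0 with V > 0 fixes P* = (prey growth rate)/(VP coefficient) — independent of the other coefficients.
With the change, P* = 0.523/0.00114 = 459; it rises from 152.

P* ≈ 459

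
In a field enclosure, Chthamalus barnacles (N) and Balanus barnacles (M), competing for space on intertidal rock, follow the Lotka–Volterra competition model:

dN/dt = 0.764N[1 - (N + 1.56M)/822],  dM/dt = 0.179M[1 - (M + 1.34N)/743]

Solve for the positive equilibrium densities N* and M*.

Setting both brackets to zero gives the nullclines N + 1.56M = 822 and 1.34N + M = 743.
Substituting M = 743 - 1.34N into the first: N(1 - 1.56·1.34) = 822 - 1.56·743.
So N* = -337/-1.09 = 309, and then M* = 743 - 1.34·309 = 329.

N* ≈ 309, M* ≈ 329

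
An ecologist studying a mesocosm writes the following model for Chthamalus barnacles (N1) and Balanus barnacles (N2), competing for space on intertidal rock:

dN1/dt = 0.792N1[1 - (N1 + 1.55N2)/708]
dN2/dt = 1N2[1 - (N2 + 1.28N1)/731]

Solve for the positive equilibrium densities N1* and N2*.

Setting both brackets to zero gives the nullclines N1 + 1.55N2 = 708 and 1.28N1 + N2 = 731.
Substituting N2 = 731 - 1.28N1 into the first: N1(1 - 1.55·1.28) = 708 - 1.55·731.
So N1* = -425/-0.984 = 432, and then N2* = 731 - 1.28·432 = 178.

N1* ≈ 432, N2* ≈ 178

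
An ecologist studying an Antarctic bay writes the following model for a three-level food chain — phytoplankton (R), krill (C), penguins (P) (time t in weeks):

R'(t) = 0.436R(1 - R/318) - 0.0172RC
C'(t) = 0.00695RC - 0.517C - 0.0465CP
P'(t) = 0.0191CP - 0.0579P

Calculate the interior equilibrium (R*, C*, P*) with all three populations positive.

R* ≈ 280, C* ≈ 3.03, P* ≈ 30.7

From dP/dt = 0: 0.0191C* = 0.0579, so C* = 3.03.
From dR/dt = 0: 0.436(1 - R*/318) = 0.0172·3.03, giving R* = 318·(1 - 0.12) = 280.
From dC/dt = 0: 0.00695·280 - 0.517 = 0.0465P*, so P* = 1.43/0.0465 = 30.7.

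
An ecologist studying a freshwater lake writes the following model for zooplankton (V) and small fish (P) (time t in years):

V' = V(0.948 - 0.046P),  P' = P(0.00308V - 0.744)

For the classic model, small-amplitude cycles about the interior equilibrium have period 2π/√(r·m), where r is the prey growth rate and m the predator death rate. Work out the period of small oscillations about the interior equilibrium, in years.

T ≈ 7.48 years

Here r = 0.948 and m = 0.744, so r·m = 0.705.
ω = √0.705 = 0.84 per year, hence T = 2π/ω ≈ 7.48 years.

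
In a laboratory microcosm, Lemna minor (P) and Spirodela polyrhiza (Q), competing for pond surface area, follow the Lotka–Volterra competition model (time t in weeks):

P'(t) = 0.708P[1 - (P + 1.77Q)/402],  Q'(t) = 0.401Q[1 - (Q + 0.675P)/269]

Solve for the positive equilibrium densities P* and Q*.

P* ≈ 381, Q* ≈ 12.1

Setting both brackets to zero gives the nullclines P + 1.77Q = 402 and 0.675P + Q = 269.
Substituting Q = 269 - 0.675P into the first: P(1 - 1.77·0.675) = 402 - 1.77·269.
So P* = -74.1/-0.195 = 381, and then Q* = 269 - 0.675·381 = 12.1.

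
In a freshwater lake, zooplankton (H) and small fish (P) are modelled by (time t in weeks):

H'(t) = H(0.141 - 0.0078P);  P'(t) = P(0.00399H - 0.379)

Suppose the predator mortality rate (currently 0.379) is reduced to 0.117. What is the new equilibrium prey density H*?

At the interior fixed point, setting dP/dt = 0 with P > 0 fixes H* = (predator death rate)/(HP coefficient) — independent of the other coefficients.
With the change, H* = 0.117/0.00399 = 29.3; it falls from 95.

H* ≈ 29.3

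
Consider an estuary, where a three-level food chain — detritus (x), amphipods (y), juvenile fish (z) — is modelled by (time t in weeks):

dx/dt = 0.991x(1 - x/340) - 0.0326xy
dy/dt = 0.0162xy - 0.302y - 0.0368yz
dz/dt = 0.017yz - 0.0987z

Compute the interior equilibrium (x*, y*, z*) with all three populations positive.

From dz/dt = 0: 0.017y* = 0.0987, so y* = 5.81.
From dx/dt = 0: 0.991(1 - x*/340) = 0.0326·5.81, giving x* = 340·(1 - 0.191) = 275.
From dy/dt = 0: 0.0162·275 - 0.302 = 0.0368z*, so z* = 4.15/0.0368 = 113.

x* ≈ 275, y* ≈ 5.81, z* ≈ 113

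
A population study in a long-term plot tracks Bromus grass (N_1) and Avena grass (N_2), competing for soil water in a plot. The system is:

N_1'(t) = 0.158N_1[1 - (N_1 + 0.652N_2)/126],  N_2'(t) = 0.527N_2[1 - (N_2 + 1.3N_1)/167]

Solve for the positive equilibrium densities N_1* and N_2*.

N_1* ≈ 112, N_2* ≈ 21

Setting both brackets to zero gives the nullclines N_1 + 0.652N_2 = 126 and 1.3N_1 + N_2 = 167.
Substituting N_2 = 167 - 1.3N_1 into the first: N_1(1 - 0.652·1.3) = 126 - 0.652·167.
So N_1* = 17.1/0.152 = 112, and then N_2* = 167 - 1.3·112 = 21.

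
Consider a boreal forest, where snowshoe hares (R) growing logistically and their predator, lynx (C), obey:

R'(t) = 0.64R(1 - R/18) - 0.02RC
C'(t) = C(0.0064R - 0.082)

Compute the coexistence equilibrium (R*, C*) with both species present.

From dC/dt = 0 with C > 0: 0.0064R* = 0.082, so R* = 12.8.
Substitute into dR/dt = 0: 0.64(1 - 12.8/18) = 0.02C*.
The bracket is 0.288, giving C* = 0.184/0.02 = 9.22.

R* ≈ 12.8, C* ≈ 9.22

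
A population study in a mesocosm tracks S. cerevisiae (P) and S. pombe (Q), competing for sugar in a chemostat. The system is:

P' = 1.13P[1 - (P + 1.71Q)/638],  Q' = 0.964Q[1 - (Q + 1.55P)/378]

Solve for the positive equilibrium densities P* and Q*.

Setting both brackets to zero gives the nullclines P + 1.71Q = 638 and 1.55P + Q = 378.
Substituting Q = 378 - 1.55P into the first: P(1 - 1.71·1.55) = 638 - 1.71·378.
So P* = -8.38/-1.65 = 5.08, and then Q* = 378 - 1.55·5.08 = 370.

P* ≈ 5.08, Q* ≈ 370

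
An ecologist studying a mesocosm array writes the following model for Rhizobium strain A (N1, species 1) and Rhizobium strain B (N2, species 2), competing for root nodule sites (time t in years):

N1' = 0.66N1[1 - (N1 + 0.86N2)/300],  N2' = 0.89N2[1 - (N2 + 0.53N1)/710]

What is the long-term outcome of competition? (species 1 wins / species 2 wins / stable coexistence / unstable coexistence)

Compare the nullcline intercepts: K1/α12 = 300/0.86 = 349 < K2 = 710; K2/α21 = 710/0.53 = 1340 > K1 = 300.
Since the inequalities point opposite ways, species 2 can invade but species 1 cannot.

species 2 excludes species 1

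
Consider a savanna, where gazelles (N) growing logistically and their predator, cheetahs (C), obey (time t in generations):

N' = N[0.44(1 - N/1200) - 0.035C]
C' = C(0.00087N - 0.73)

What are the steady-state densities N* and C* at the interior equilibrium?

N* ≈ 839, C* ≈ 3.78

From dC/dt = 0 with C > 0: 0.00087N* = 0.73, so N* = 839.
Substitute into dN/dt = 0: 0.44(1 - 839/1200) = 0.035C*.
The bracket is 0.301, giving C* = 0.132/0.035 = 3.78.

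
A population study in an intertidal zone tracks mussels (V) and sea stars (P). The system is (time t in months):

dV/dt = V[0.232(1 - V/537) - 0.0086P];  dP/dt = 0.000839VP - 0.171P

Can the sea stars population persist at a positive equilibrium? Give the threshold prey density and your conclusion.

Threshold V = 204; K > 204, so yes, the predator persists.

The predator equation gives dP/dt > 0 only when V > 0.171/0.000839 = 204.
Without the predator, V → K = 537. Since 537 > 204, the predator can invade and persist.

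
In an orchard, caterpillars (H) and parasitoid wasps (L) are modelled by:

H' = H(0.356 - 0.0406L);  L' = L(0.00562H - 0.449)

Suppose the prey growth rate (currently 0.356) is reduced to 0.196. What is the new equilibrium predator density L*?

At the interior fixed point, setting dH/dt = 0 with H > 0 fixes L* = (prey growth rate)/(HL coefficient) — independent of the other coefficients.
With the change, L* = 0.196/0.0406 = 4.83; it falls from 8.77.

L* ≈ 4.83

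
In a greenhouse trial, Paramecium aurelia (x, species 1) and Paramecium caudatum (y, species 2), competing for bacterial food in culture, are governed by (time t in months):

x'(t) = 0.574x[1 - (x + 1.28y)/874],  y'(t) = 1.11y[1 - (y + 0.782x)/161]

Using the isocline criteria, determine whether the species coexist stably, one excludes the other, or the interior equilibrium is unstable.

species 1 excludes species 2

Compare the nullcline intercepts: K1/α12 = 874/1.28 = 683 > K2 = 161; K2/α21 = 161/0.782 = 206 < K1 = 874.
Since the inequalities point opposite ways, species 1 can invade but species 2 cannot.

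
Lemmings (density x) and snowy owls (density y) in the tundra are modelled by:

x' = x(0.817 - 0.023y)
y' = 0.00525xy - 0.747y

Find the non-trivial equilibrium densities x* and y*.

x* ≈ 142, y* ≈ 35.5

Set dy/dt = 0 with y > 0: 0.00525x - 0.747 = 0, so x* = 0.747/0.00525 = 142.
Set dx/dt = 0 with x > 0: 0.817 - 0.023y = 0, so y* = 0.817/0.023 = 35.5.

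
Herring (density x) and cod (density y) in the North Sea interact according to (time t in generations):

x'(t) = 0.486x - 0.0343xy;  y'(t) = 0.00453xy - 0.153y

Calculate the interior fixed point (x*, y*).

x* ≈ 33.8, y* ≈ 14.2

Set dy/dt = 0 with y > 0: 0.00453x - 0.153 = 0, so x* = 0.153/0.00453 = 33.8.
Set dx/dt = 0 with x > 0: 0.486 - 0.0343y = 0, so y* = 0.486/0.0343 = 14.2.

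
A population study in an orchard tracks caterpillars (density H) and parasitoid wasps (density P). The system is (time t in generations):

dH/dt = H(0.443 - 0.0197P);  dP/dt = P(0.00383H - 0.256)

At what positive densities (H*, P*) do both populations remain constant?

H* ≈ 66.8, P* ≈ 22.5

Set dP/dt = 0 with P > 0: 0.00383H - 0.256 = 0, so H* = 0.256/0.00383 = 66.8.
Set dH/dt = 0 with H > 0: 0.443 - 0.0197P = 0, so P* = 0.443/0.0197 = 22.5.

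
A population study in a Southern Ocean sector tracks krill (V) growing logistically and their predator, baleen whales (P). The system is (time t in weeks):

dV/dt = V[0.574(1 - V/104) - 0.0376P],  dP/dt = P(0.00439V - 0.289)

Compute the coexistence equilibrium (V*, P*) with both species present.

From dP/dt = 0 with P > 0: 0.00439V* = 0.289, so V* = 65.8.
Substitute into dV/dt = 0: 0.574(1 - 65.8/104) = 0.0376P*.
The bracket is 0.367, giving P* = 0.211/0.0376 = 5.6.

V* ≈ 65.8, P* ≈ 5.6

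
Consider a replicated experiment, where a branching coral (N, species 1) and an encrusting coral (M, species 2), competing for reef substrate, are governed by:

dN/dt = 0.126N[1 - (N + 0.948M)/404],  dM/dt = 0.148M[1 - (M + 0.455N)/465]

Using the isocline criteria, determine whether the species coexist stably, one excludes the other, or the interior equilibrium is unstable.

Compare the nullcline intercepts: K1/α12 = 404/0.948 = 426 < K2 = 465; K2/α21 = 465/0.455 = 1020 > K1 = 404.
Since the inequalities point opposite ways, species 2 can invade but species 1 cannot.

species 2 excludes species 1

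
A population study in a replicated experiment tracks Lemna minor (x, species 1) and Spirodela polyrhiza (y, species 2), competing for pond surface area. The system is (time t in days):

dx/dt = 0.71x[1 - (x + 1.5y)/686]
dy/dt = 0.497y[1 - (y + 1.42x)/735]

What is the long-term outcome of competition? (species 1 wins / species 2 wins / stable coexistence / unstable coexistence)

Compare the nullcline intercepts: K1/α12 = 686/1.5 = 457 < K2 = 735; K2/α21 = 735/1.42 = 518 < K1 = 686.
Since both are reversed, neither can invade when rare; the interior point is a saddle.

unstable coexistence (outcome depends on initial conditions)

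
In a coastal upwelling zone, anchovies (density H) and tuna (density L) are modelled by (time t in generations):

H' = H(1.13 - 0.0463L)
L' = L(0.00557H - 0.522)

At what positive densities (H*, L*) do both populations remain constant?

Set dL/dt = 0 with L > 0: 0.00557H - 0.522 = 0, so H* = 0.522/0.00557 = 93.7.
Set dH/dt = 0 with H > 0: 1.13 - 0.0463L = 0, so L* = 1.13/0.0463 = 24.4.

H* ≈ 93.7, L* ≈ 24.4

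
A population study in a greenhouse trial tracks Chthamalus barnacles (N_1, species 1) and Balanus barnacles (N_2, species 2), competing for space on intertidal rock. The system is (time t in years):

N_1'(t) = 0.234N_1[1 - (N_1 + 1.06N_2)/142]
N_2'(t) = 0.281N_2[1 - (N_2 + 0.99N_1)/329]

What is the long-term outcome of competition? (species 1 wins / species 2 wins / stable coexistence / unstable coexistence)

Compare the nullcline intercepts: K1/α12 = 142/1.06 = 134 < K2 = 329; K2/α21 = 329/0.99 = 332 > K1 = 142.
Since the inequalities point opposite ways, species 2 can invade but species 1 cannot.

species 2 excludes species 1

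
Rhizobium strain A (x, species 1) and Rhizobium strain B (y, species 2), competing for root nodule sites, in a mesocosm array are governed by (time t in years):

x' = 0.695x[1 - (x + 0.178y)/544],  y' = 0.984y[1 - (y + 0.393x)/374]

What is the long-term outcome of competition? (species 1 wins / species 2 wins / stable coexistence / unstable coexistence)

stable coexistence

Compare the nullcline intercepts: K1/α12 = 544/0.178 = 3060 > K2 = 374; K2/α21 = 374/0.393 = 952 > K1 = 544.
Since both inequalities hold, each species can invade when rare, so the interior equilibrium is stable.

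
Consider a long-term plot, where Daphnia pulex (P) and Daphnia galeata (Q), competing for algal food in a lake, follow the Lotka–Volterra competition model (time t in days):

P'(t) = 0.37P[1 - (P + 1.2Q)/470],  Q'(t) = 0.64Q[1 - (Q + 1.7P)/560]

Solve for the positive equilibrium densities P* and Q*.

Setting both brackets to zero gives the nullclines P + 1.2Q = 470 and 1.7P + Q = 560.
Substituting Q = 560 - 1.7P into the first: P(1 - 1.2·1.7) = 470 - 1.2·560.
So P* = -202/-1.04 = 194, and then Q* = 560 - 1.7·194 = 230.

P* ≈ 194, Q* ≈ 230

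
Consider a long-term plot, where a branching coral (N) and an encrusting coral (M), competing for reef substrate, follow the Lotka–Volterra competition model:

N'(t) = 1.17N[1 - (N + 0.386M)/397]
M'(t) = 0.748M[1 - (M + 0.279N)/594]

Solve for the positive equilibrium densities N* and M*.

Setting both brackets to zero gives the nullclines N + 0.386M = 397 and 0.279N + M = 594.
Substituting M = 594 - 0.279N into the first: N(1 - 0.386·0.279) = 397 - 0.386·594.
So N* = 168/0.892 = 188, and then M* = 594 - 0.279·188 = 542.

N* ≈ 188, M* ≈ 542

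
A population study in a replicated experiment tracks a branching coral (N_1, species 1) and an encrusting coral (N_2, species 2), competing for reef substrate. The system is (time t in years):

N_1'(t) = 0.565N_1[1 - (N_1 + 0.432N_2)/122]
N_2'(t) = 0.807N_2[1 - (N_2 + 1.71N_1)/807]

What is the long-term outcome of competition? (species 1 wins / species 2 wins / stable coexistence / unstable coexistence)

species 2 excludes species 1

Compare the nullcline intercepts: K1/α12 = 122/0.432 = 282 < K2 = 807; K2/α21 = 807/1.71 = 472 > K1 = 122.
Since the inequalities point opposite ways, species 2 can invade but species 1 cannot.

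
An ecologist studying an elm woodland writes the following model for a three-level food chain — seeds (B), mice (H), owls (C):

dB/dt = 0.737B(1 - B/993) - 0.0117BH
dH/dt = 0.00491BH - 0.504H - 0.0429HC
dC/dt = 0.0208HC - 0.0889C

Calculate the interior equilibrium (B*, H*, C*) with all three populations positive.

From dC/dt = 0: 0.0208H* = 0.0889, so H* = 4.27.
From dB/dt = 0: 0.737(1 - B*/993) = 0.0117·4.27, giving B* = 993·(1 - 0.0679) = 926.
From dH/dt = 0: 0.00491·926 - 0.504 = 0.0429C*, so C* = 4.04/0.0429 = 94.2.

B* ≈ 926, H* ≈ 4.27, C* ≈ 94.2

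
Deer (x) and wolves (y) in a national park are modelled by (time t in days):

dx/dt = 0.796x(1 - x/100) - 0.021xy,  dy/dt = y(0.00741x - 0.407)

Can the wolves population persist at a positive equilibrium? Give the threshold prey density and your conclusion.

The predator equation gives dy/dt > 0 only when x > 0.407/0.00741 = 54.9.
Without the predator, x → K = 100. Since 100 > 54.9, the predator can invade and persist.

Threshold x = 54.9; K > 54.9, so yes, the predator persists.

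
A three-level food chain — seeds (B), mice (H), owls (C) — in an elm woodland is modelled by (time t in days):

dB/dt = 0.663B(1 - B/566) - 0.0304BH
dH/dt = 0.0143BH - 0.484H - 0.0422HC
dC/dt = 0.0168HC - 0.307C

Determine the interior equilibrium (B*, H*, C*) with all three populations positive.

B* ≈ 91.8, H* ≈ 18.3, C* ≈ 19.6

From dC/dt = 0: 0.0168H* = 0.307, so H* = 18.3.
From dB/dt = 0: 0.663(1 - B*/566) = 0.0304·18.3, giving B* = 566·(1 - 0.838) = 91.8.
From dH/dt = 0: 0.0143·91.8 - 0.484 = 0.0422C*, so C* = 0.828/0.0422 = 19.6.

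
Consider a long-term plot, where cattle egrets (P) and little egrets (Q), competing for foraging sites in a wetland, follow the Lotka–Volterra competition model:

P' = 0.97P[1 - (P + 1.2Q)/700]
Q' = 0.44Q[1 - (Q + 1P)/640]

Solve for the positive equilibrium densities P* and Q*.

Setting both brackets to zero gives the nullclines P + 1.2Q = 700 and 1P + Q = 640.
Substituting Q = 640 - 1P into the first: P(1 - 1.2·1) = 700 - 1.2·640.
So P* = -68/-0.2 = 340, and then Q* = 640 - 1·340 = 300.

P* ≈ 340, Q* ≈ 300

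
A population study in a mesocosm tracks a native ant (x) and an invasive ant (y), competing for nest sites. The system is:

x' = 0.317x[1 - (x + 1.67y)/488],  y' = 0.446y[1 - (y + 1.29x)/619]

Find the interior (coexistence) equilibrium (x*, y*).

Setting both brackets to zero gives the nullclines x + 1.67y = 488 and 1.29x + y = 619.
Substituting y = 619 - 1.29x into the first: x(1 - 1.67·1.29) = 488 - 1.67·619.
So x* = -546/-1.15 = 473, and then y* = 619 - 1.29·473 = 9.11.

x* ≈ 473, y* ≈ 9.11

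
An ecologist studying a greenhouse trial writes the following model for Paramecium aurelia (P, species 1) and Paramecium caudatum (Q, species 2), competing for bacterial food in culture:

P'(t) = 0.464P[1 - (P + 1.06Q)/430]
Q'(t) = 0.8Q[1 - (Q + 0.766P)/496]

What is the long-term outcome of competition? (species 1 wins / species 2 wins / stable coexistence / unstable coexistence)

species 2 excludes species 1

Compare the nullcline intercepts: K1/α12 = 430/1.06 = 406 < K2 = 496; K2/α21 = 496/0.766 = 648 > K1 = 430.
Since the inequalities point opposite ways, species 2 can invade but species 1 cannot.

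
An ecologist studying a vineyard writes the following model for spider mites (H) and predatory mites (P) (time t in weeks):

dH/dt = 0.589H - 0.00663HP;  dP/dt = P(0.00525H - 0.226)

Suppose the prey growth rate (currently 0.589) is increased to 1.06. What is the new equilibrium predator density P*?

P* ≈ 160

At the interior fixed point, setting dH/dt = 0 with H > 0 fixes P* = (prey growth rate)/(HP coefficient) — independent of the other coefficients.
With the change, P* = 1.06/0.00663 = 160; it rises from 88.8.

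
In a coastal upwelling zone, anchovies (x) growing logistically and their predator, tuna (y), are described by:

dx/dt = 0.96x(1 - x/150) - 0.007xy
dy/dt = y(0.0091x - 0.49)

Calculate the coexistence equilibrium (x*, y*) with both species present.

x* ≈ 53.8, y* ≈ 87.9

From dy/dt = 0 with y > 0: 0.0091x* = 0.49, so x* = 53.8.
Substitute into dx/dt = 0: 0.96(1 - 53.8/150) = 0.007y*.
The bracket is 0.641, giving y* = 0.615/0.007 = 87.9.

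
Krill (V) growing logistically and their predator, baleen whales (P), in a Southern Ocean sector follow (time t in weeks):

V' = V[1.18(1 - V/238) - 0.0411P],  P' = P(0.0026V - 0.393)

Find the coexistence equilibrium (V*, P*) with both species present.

From dP/dt = 0 with P > 0: 0.0026V* = 0.393, so V* = 151.
Substitute into dV/dt = 0: 1.18(1 - 151/238) = 0.0411P*.
The bracket is 0.365, giving P* = 0.431/0.0411 = 10.5.

V* ≈ 151, P* ≈ 10.5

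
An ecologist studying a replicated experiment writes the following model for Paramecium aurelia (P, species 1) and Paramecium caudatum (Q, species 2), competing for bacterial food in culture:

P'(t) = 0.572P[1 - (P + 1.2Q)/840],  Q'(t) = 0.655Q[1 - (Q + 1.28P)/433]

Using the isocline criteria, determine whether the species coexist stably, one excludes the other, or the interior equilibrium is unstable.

Compare the nullcline intercepts: K1/α12 = 840/1.2 = 700 > K2 = 433; K2/α21 = 433/1.28 = 338 < K1 = 840.
Since the inequalities point opposite ways, species 1 can invade but species 2 cannot.

species 1 excludes species 2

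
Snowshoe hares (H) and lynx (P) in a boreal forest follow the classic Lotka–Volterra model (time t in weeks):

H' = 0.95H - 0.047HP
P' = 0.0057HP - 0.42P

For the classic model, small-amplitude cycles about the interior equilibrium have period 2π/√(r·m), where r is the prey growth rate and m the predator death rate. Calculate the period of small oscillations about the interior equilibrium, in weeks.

T ≈ 9.95 weeks

Here r = 0.95 and m = 0.42, so r·m = 0.399.
ω = √0.399 = 0.632 per week, hence T = 2π/ω ≈ 9.95 weeks.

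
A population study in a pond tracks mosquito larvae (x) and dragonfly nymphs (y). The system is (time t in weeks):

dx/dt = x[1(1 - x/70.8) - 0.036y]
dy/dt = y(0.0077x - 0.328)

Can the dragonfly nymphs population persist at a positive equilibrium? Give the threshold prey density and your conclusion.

Threshold x = 42.6; K > 42.6, so yes, the predator persists.

The predator equation gives dy/dt > 0 only when x > 0.328/0.0077 = 42.6.
Without the predator, x → K = 70.8. Since 70.8 > 42.6, the predator can invade and persist.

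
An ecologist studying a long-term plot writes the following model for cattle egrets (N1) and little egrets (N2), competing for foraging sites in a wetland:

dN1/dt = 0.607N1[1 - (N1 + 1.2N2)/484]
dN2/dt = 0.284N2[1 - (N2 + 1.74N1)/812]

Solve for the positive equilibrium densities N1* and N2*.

N1* ≈ 451, N2* ≈ 27.7

Setting both brackets to zero gives the nullclines N1 + 1.2N2 = 484 and 1.74N1 + N2 = 812.
Substituting N2 = 812 - 1.74N1 into the first: N1(1 - 1.2·1.74) = 484 - 1.2·812.
So N1* = -490/-1.09 = 451, and then N2* = 812 - 1.74·451 = 27.7.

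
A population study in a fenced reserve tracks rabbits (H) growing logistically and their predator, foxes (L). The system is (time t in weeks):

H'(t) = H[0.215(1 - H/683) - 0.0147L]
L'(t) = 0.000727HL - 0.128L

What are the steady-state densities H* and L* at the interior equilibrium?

From dL/dt = 0 with L > 0: 0.000727H* = 0.128, so H* = 176.
Substitute into dH/dt = 0: 0.215(1 - 176/683) = 0.0147L*.
The bracket is 0.742, giving L* = 0.16/0.0147 = 10.9.

H* ≈ 176, L* ≈ 10.9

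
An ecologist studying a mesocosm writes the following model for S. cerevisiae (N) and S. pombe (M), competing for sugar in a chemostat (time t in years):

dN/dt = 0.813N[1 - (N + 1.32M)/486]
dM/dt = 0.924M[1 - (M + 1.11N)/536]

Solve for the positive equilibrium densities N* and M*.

N* ≈ 476, M* ≈ 7.44

Setting both brackets to zero gives the nullclines N + 1.32M = 486 and 1.11N + M = 536.
Substituting M = 536 - 1.11N into the first: N(1 - 1.32·1.11) = 486 - 1.32·536.
So N* = -222/-0.465 = 476, and then M* = 536 - 1.11·476 = 7.44.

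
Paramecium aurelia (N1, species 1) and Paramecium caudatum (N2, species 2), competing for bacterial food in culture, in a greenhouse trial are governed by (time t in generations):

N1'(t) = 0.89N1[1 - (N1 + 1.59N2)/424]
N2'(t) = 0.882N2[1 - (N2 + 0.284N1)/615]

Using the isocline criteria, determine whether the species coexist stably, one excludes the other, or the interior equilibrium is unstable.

species 2 excludes species 1

Compare the nullcline intercepts: K1/α12 = 424/1.59 = 267 < K2 = 615; K2/α21 = 615/0.284 = 2170 > K1 = 424.
Since the inequalities point opposite ways, species 2 can invade but species 1 cannot.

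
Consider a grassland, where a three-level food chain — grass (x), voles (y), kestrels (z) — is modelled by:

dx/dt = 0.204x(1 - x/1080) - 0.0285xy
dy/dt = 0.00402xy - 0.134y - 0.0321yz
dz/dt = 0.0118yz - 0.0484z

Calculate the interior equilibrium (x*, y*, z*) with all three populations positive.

From dz/dt = 0: 0.0118y* = 0.0484, so y* = 4.1.
From dx/dt = 0: 0.204(1 - x*/1080) = 0.0285·4.1, giving x* = 1080·(1 - 0.573) = 461.
From dy/dt = 0: 0.00402·461 - 0.134 = 0.0321z*, so z* = 1.72/0.0321 = 53.6.

x* ≈ 461, y* ≈ 4.1, z* ≈ 53.6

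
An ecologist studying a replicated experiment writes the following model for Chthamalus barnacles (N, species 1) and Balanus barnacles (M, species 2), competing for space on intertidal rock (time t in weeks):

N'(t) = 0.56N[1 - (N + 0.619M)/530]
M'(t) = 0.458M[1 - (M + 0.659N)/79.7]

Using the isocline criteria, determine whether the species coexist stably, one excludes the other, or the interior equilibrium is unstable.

Compare the nullcline intercepts: K1/α12 = 530/0.619 = 856 > K2 = 79.7; K2/α21 = 79.7/0.659 = 121 < K1 = 530.
Since the inequalities point opposite ways, species 1 can invade but species 2 cannot.

species 1 excludes species 2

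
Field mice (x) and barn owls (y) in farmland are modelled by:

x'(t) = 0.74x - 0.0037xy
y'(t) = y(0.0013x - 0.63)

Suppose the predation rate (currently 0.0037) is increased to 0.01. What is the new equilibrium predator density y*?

y* ≈ 74

At the interior fixed point, setting dx/dt = 0 with x > 0 fixes y* = (prey growth rate)/(xy coefficient) — independent of the other coefficients.
With the change, y* = 0.74/0.01 = 74; it falls from 200.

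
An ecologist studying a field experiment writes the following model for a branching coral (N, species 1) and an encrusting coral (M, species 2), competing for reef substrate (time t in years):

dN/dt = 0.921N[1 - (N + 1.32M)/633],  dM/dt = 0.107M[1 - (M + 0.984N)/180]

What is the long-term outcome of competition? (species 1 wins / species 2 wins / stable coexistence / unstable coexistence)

species 1 excludes species 2

Compare the nullcline intercepts: K1/α12 = 633/1.32 = 480 > K2 = 180; K2/α21 = 180/0.984 = 183 < K1 = 633.
Since the inequalities point opposite ways, species 1 can invade but species 2 cannot.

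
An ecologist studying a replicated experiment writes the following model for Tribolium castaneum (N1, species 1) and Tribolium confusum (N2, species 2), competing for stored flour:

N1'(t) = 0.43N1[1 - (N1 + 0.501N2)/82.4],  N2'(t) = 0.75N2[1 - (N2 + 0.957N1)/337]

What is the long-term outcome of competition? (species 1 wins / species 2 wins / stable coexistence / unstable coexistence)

species 2 excludes species 1

Compare the nullcline intercepts: K1/α12 = 82.4/0.501 = 164 < K2 = 337; K2/α21 = 337/0.957 = 352 > K1 = 82.4.
Since the inequalities point opposite ways, species 2 can invade but species 1 cannot.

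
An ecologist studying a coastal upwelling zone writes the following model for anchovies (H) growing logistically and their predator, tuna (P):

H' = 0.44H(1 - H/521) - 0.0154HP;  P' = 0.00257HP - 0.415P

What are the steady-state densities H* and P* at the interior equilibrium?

From dP/dt = 0 with P > 0: 0.00257H* = 0.415, so H* = 161.
Substitute into dH/dt = 0: 0.44(1 - 161/521) = 0.0154P*.
The bracket is 0.69, giving P* = 0.304/0.0154 = 19.7.

H* ≈ 161, P* ≈ 19.7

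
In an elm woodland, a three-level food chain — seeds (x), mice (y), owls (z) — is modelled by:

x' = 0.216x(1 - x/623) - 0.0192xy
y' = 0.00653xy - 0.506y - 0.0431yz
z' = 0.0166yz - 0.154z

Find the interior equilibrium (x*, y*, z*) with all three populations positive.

x* ≈ 109, y* ≈ 9.28, z* ≈ 4.81

From dz/dt = 0: 0.0166y* = 0.154, so y* = 9.28.
From dx/dt = 0: 0.216(1 - x*/623) = 0.0192·9.28, giving x* = 623·(1 - 0.825) = 109.
From dy/dt = 0: 0.00653·109 - 0.506 = 0.0431z*, so z* = 0.207/0.0431 = 4.81.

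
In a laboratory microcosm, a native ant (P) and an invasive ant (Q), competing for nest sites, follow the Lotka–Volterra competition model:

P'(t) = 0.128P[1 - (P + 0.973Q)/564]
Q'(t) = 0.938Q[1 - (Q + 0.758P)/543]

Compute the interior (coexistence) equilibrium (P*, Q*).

P* ≈ 136, Q* ≈ 440

Setting both brackets to zero gives the nullclines P + 0.973Q = 564 and 0.758P + Q = 543.
Substituting Q = 543 - 0.758P into the first: P(1 - 0.973·0.758) = 564 - 0.973·543.
So P* = 35.7/0.262 = 136, and then Q* = 543 - 0.758·136 = 440.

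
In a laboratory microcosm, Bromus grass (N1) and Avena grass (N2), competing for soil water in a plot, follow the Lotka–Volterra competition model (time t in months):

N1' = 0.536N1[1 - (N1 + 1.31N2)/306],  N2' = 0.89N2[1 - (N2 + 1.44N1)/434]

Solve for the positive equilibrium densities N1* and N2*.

N1* ≈ 296, N2* ≈ 7.49

Setting both brackets to zero gives the nullclines N1 + 1.31N2 = 306 and 1.44N1 + N2 = 434.
Substituting N2 = 434 - 1.44N1 into the first: N1(1 - 1.31·1.44) = 306 - 1.31·434.
So N1* = -263/-0.886 = 296, and then N2* = 434 - 1.44·296 = 7.49.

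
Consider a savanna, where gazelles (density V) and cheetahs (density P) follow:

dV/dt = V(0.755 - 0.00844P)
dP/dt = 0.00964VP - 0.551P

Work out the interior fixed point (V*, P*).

Set dP/dt = 0 with P > 0: 0.00964V - 0.551 = 0, so V* = 0.551/0.00964 = 57.2.
Set dV/dt = 0 with V > 0: 0.755 - 0.00844P = 0, so P* = 0.755/0.00844 = 89.5.

V* ≈ 57.2, P* ≈ 89.5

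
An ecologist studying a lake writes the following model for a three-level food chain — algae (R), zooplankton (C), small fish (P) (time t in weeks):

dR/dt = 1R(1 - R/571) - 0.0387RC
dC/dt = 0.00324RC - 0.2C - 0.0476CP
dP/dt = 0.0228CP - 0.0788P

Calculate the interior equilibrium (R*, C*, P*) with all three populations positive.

From dP/dt = 0: 0.0228C* = 0.0788, so C* = 3.46.
From dR/dt = 0: 1(1 - R*/571) = 0.0387·3.46, giving R* = 571·(1 - 0.134) = 495.
From dC/dt = 0: 0.00324·495 - 0.2 = 0.0476P*, so P* = 1.4/0.0476 = 29.5.

R* ≈ 495, C* ≈ 3.46, P* ≈ 29.5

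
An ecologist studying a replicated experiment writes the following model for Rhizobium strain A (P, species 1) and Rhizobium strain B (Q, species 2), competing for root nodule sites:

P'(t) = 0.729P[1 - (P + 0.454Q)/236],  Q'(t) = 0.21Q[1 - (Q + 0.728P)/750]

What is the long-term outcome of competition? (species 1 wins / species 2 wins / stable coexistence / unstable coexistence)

species 2 excludes species 1

Compare the nullcline intercepts: K1/α12 = 236/0.454 = 520 < K2 = 750; K2/α21 = 750/0.728 = 1030 > K1 = 236.
Since the inequalities point opposite ways, species 2 can invade but species 1 cannot.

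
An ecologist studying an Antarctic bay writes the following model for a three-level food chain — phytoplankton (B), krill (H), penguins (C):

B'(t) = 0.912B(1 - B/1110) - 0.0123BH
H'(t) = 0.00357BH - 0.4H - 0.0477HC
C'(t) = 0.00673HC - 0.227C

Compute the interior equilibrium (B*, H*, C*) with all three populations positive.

From dC/dt = 0: 0.00673H* = 0.227, so H* = 33.7.
From dB/dt = 0: 0.912(1 - B*/1110) = 0.0123·33.7, giving B* = 1110·(1 - 0.455) = 605.
From dH/dt = 0: 0.00357·605 - 0.4 = 0.0477C*, so C* = 1.76/0.0477 = 36.9.

B* ≈ 605, H* ≈ 33.7, C* ≈ 36.9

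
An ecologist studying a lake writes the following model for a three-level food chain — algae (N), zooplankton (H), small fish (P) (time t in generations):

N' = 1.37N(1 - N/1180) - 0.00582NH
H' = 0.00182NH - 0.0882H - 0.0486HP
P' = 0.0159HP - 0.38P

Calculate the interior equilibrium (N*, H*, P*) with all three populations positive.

N* ≈ 1060, H* ≈ 23.9, P* ≈ 37.9

From dP/dt = 0: 0.0159H* = 0.38, so H* = 23.9.
From dN/dt = 0: 1.37(1 - N*/1180) = 0.00582·23.9, giving N* = 1180·(1 - 0.102) = 1060.
From dH/dt = 0: 0.00182·1060 - 0.0882 = 0.0486P*, so P* = 1.84/0.0486 = 37.9.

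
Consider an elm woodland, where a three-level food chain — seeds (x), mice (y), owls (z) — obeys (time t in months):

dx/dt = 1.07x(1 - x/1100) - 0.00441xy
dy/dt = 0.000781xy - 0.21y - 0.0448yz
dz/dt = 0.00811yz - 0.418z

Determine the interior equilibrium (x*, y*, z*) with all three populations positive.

x* ≈ 866, y* ≈ 51.5, z* ≈ 10.4

From dz/dt = 0: 0.00811y* = 0.418, so y* = 51.5.
From dx/dt = 0: 1.07(1 - x*/1100) = 0.00441·51.5, giving x* = 1100·(1 - 0.212) = 866.
From dy/dt = 0: 0.000781·866 - 0.21 = 0.0448z*, so z* = 0.467/0.0448 = 10.4.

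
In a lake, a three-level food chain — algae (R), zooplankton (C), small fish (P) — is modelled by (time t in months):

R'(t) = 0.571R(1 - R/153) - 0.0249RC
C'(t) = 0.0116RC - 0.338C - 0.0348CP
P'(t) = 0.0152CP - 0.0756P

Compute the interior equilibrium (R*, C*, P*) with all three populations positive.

From dP/dt = 0: 0.0152C* = 0.0756, so C* = 4.97.
From dR/dt = 0: 0.571(1 - R*/153) = 0.0249·4.97, giving R* = 153·(1 - 0.217) = 120.
From dC/dt = 0: 0.0116·120 - 0.338 = 0.0348P*, so P* = 1.05/0.0348 = 30.2.

R* ≈ 120, C* ≈ 4.97, P* ≈ 30.2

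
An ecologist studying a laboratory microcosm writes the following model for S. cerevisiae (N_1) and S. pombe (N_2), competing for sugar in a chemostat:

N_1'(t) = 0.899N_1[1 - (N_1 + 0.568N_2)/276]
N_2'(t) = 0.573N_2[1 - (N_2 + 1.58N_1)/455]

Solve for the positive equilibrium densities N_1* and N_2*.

Setting both brackets to zero gives the nullclines N_1 + 0.568N_2 = 276 and 1.58N_1 + N_2 = 455.
Substituting N_2 = 455 - 1.58N_1 into the first: N_1(1 - 0.568·1.58) = 276 - 0.568·455.
So N_1* = 17.6/0.103 = 171, and then N_2* = 455 - 1.58·171 = 184.

N_1* ≈ 171, N_2* ≈ 184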